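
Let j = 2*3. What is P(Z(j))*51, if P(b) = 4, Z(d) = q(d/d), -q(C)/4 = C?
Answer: 204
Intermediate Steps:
j = 6
q(C) = -4*C
Z(d) = -4 (Z(d) = -4*d/d = -4*1 = -4)
P(Z(j))*51 = 4*51 = 204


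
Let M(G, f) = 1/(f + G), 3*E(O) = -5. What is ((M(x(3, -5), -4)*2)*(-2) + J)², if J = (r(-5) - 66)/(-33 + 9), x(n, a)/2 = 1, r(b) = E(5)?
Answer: 120409/5184 ≈ 23.227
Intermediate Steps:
E(O) = -5/3 (E(O) = (⅓)*(-5) = -5/3)
r(b) = -5/3
x(n, a) = 2 (x(n, a) = 2*1 = 2)
M(G, f) = 1/(G + f)
J = 203/72 (J = (-5/3 - 66)/(-33 + 9) = -203/3/(-24) = -203/3*(-1/24) = 203/72 ≈ 2.8194)
((M(x(3, -5), -4)*2)*(-2) + J)² = ((2/(2 - 4))*(-2) + 203/72)² = ((2/(-2))*(-2) + 203/72)² = (-½*2*(-2) + 203/72)² = (-1*(-2) + 203/72)² = (2 + 203/72)² = (347/72)² = 120409/5184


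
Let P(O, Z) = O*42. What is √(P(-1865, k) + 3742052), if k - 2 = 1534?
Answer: √3663722 ≈ 1914.1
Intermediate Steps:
k = 1536 (k = 2 + 1534 = 1536)
P(O, Z) = 42*O
√(P(-1865, k) + 3742052) = √(42*(-1865) + 3742052) = √(-78330 + 3742052) = √3663722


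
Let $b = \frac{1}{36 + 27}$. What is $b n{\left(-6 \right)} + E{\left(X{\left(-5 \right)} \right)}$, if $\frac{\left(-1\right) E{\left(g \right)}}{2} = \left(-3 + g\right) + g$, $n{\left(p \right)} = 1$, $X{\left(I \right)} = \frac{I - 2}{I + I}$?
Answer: $\frac{1013}{315} \approx 3.2159$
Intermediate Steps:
$X{\left(I \right)} = \frac{-2 + I}{2 I}$
$E{\left(g \right)} = 6 - 4 g$ ($E{\left(g \right)} = - 2 \left(\left(-3 + g\right) + g\right) = - 2 \left(-3 + 2 g\right) = 6 - 4 g$)
$b = \frac{1}{63} \approx 0.015873$
$b n{\left(-6 \right)} + E{\left(X{\left(-5 \right)} \right)} = \frac{1}{63} \cdot 1 + \left(6 - 4 \frac{-2 - 5}{2 \left(-5\right)}\right) = \frac{1}{63} + \left(6 - 4 \cdot \frac{1}{2} \left(- \frac{1}{5}\right) \left(-7\right)\right) = \frac{1}{63} + \left(6 - \frac{14}{5}\right) = \frac{1}{63} + \frac{16}{5} = \frac{1013}{315}$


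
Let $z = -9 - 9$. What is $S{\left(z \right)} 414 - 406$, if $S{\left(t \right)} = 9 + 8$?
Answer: $6632$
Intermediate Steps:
$z = -18$ ($z = -9 - 9 = -18$)
$S{\left(t \right)} = 17$
$S{\left(z \right)} 414 - 406 = 17 \cdot 414 - 406 = 7038 - 406 = 6632$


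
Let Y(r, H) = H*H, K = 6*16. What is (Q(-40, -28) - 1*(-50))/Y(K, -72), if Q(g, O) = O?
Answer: 11/2592 ≈ 0.0042438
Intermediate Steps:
K = 96
Y(r, H) = H**2
(Q(-40, -28) - 1*(-50))/Y(K, -72) = (-28 - 1*(-50))/((-72)**2) = (-28 + 50)/5184 = 22*(1/5184) = 11/2592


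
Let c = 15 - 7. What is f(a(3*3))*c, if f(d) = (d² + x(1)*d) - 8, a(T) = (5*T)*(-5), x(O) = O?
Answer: 403136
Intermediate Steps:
a(T) = -25*T
c = 8
f(d) = -8 + d + d² (f(d) = (d² + 1*d) - 8 = (d² + d) - 8 = (d + d²) - 8 = -8 + d + d²)
f(a(3*3))*c = (-8 - 75*3 + (-75*3)²)*8 = (-8 - 25*9 + (-25*9)²)*8 = (-8 - 225 + (-225)²)*8 = (-8 - 225 + 50625)*8 = 50392*8 = 403136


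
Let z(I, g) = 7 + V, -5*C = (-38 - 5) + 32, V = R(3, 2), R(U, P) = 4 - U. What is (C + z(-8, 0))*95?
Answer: 969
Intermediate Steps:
V = 1 (V = 4 - 1*3 = 4 - 3 = 1)
C = 11/5 (C = -((-38 - 5) + 32)/5 = -(-43 + 32)/5 = -⅕*(-11) = 11/5 ≈ 2.2000)
z(I, g) = 8 (z(I, g) = 7 + 1 = 8)
(C + z(-8, 0))*95 = (11/5 + 8)*95 = (51/5)*95 = 969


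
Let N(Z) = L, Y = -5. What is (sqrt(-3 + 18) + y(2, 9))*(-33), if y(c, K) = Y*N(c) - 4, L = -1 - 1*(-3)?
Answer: 462 - 33*sqrt(15) ≈ 334.19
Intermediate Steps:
L = 2 (L = -1 + 3 = 2)
N(Z) = 2
y(c, K) = -14 (y(c, K) = -5*2 - 4 = -10 - 4 = -14)
(sqrt(-3 + 18) + y(2, 9))*(-33) = (sqrt(-3 + 18) - 14)*(-33) = (sqrt(15) - 14)*(-33) = (-14 + sqrt(15))*(-33) = 462 - 33*sqrt(15)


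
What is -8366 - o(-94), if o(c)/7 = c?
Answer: -7708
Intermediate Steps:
o(c) = 7*c
-8366 - o(-94) = -8366 - 7*(-94) = -8366 - 1*(-658) = -8366 + 658 = -7708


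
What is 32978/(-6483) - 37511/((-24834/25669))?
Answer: 693496257805/17888758 ≈ 38767.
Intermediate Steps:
32978/(-6483) - 37511/((-24834/25669)) = 32978*(-1/6483) - 37511/((-24834*1/25669)) = -32978/6483 - 37511/(-24834/25669) = -32978/6483 - 37511*(-25669/24834) = -32978/6483 + 962869859/24834 = 693496257805/17888758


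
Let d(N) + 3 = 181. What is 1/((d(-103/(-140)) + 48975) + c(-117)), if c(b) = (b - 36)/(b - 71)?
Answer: 188/9240917 ≈ 2.0344e-5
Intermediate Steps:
d(N) = 178 (d(N) = -3 + 181 = 178)
c(b) = (-36 + b)/(-71 + b)
1/((d(-103/(-140)) + 48975) + c(-117)) = 1/((178 + 48975) + (-36 - 117)/(-71 - 117)) = 1/(49153 - 153/(-188)) = 1/(49153 - 1/188*(-153)) = 1/(49153 + 153/188) = 1/(9240917/188) = 188/9240917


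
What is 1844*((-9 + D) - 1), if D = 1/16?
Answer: -73299/4 ≈ -18325.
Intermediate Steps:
D = 1/16 ≈ 0.062500
1844*((-9 + D) - 1) = 1844*((-9 + 1/16) - 1) = 1844*(-143/16 - 1) = 1844*(-159/16) = -73299/4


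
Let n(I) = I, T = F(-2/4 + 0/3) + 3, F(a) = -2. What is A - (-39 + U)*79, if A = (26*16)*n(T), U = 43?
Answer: 100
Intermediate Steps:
T = 1 (T = -2 + 3 = 1)
A = 416 (A = (26*16)*1 = 416*1 = 416)
A - (-39 + U)*79 = 416 - (-39 + 43)*79 = 416 - 4*79 = 416 - 1*316 = 416 - 316 = 100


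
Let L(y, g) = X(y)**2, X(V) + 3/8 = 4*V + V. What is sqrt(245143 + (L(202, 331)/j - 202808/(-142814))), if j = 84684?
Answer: sqrt(14060633030208191662851)/239486352 ≈ 495.13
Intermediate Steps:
X(V) = -3/8 + 5*V (X(V) = -3/8 + (4*V + V) = -3/8 + 5*V)
L(y, g) = (-3/8 + 5*y)**2
sqrt(245143 + (L(202, 331)/j - 202808/(-142814))) = sqrt(245143 + (((-3 + 40*202)**2/64)/84684 - 202808/(-142814))) = sqrt(245143 + (((-3 + 8080)**2/64)*(1/84684) - 202808*(-1/142814))) = sqrt(245143 + (((1/64)*8077**2)*(1/84684) + 1004/707)) = sqrt(245143 + (((1/64)*65237929)*(1/84684) + 1004/707)) = sqrt(245143 + ((65237929/64)*(1/84684) + 1004/707)) = sqrt(245143 + (65237929/5419776 + 1004/707)) = sqrt(245143 + 51564670907/3831781632) = sqrt(939386009284283/3831781632) = sqrt(14060633030208191662851)/239486352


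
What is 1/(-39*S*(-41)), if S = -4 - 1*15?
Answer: -1/30381 ≈ -3.2915e-5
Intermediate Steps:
S = -19 (S = -4 - 15 = -19)
1/(-39*S*(-41)) = 1/(-39*(-19)*(-41)) = 1/(741*(-41)) = 1/(-30381) = -1/30381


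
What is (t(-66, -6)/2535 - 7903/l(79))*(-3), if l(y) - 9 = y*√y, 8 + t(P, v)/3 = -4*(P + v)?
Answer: -118878333/83309902 + 1873011*√79/492958 ≈ 32.344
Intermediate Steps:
t(P, v) = -24 - 12*P - 12*v (t(P, v) = -24 + 3*(-4*(P + v)) = -24 + 3*(-4*P - 4*v) = -24 + (-12*P - 12*v) = -24 - 12*P - 12*v)
l(y) = 9 + y^(3/2) (l(y) = 9 + y*√y = 9 + y^(3/2))
(t(-66, -6)/2535 - 7903/l(79))*(-3) = ((-24 - 12*(-66) - 12*(-6))/2535 - 7903/(9 + 79^(3/2)))*(-3) = ((-24 + 792 + 72)*(1/2535) - 7903/(9 + 79*√79))*(-3) = (840*(1/2535) - 7903/(9 + 79*√79))*(-3) = (56/169 - 7903/(9 + 79*√79))*(-3) = -168/169 + 23709/(9 + 79*√79)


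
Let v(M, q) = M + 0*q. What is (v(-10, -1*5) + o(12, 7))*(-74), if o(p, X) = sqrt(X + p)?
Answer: 740 - 74*sqrt(19) ≈ 417.44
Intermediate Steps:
v(M, q) = M (v(M, q) = M + 0 = M)
(v(-10, -1*5) + o(12, 7))*(-74) = (-10 + sqrt(7 + 12))*(-74) = (-10 + sqrt(19))*(-74) = 740 - 74*sqrt(19)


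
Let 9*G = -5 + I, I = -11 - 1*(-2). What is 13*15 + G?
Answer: 1741/9 ≈ 193.44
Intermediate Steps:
I = -9 (I = -11 + 2 = -9)
G = -14/9 (G = (-5 - 9)/9 = (⅑)*(-14) = -14/9 ≈ -1.5556)
13*15 + G = 13*15 - 14/9 = 195 - 14/9 = 1741/9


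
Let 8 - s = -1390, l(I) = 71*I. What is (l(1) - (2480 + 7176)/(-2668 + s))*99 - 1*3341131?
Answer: -2116676798/635 ≈ -3.3333e+6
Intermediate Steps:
s = 1398 (s = 8 - 1*(-1390) = 8 + 1390 = 1398)
(l(1) - (2480 + 7176)/(-2668 + s))*99 - 1*3341131 = (71*1 - (2480 + 7176)/(-2668 + 1398))*99 - 1*3341131 = (71 - 9656/(-1270))*99 - 3341131 = (71 - 9656*(-1)/1270)*99 - 3341131 = (71 - 1*(-4828/635))*99 - 3341131 = (71 + 4828/635)*99 - 3341131 = (49913/635)*99 - 3341131 = 4941387/635 - 3341131 = -2116676798/635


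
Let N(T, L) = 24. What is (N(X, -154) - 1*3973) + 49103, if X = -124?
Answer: 45154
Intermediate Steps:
(N(X, -154) - 1*3973) + 49103 = (24 - 1*3973) + 49103 = (24 - 3973) + 49103 = -3949 + 49103 = 45154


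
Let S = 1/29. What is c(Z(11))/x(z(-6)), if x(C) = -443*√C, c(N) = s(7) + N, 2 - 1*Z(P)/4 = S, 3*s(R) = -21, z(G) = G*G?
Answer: -25/77082 ≈ -0.00032433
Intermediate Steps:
z(G) = G²
S = 1/29 ≈ 0.034483
s(R) = -7 (s(R) = (⅓)*(-21) = -7)
Z(P) = 228/29 (Z(P) = 8 - 4*1/29 = 8 - 4/29 = 228/29)
c(N) = -7 + N
c(Z(11))/x(z(-6)) = (-7 + 228/29)/((-443*√((-6)²))) = 25/(29*((-443*√36))) = 25/(29*((-443*6))) = (25/29)/(-2658) = (25/29)*(-1/2658) = -25/77082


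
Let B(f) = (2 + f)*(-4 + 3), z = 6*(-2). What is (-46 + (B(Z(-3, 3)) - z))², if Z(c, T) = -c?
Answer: 1521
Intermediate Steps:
z = -12
B(f) = -2 - f (B(f) = (2 + f)*(-1) = -2 - f)
(-46 + (B(Z(-3, 3)) - z))² = (-46 + ((-2 - (-1)*(-3)) - 1*(-12)))² = (-46 + ((-2 - 1*3) + 12))² = (-46 + ((-2 - 3) + 12))² = (-46 + (-5 + 12))² = (-46 + 7)² = (-39)² = 1521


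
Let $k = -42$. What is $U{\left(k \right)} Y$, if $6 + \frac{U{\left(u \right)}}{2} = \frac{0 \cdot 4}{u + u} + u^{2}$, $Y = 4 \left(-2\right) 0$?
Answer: $0$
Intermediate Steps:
$Y = 0$ ($Y = \left(-8\right) 0 = 0$)
$U{\left(u \right)} = -12 + 2 u^{2}$ ($U{\left(u \right)} = -12 + 2 \left(\frac{0 \cdot 4}{u + u} + u^{2}\right) = -12 + 2 \left(\frac{0}{2 u} + u^{2}\right) = -12 + 2 \left(0 \frac{1}{2 u} + u^{2}\right) = -12 + 2 \left(0 + u^{2}\right) = -12 + 2 u^{2}$)
$U{\left(k \right)} Y = \left(-12 + 2 \left(-42\right)^{2}\right) 0 = \left(-12 + 2 \cdot 1764\right) 0 = \left(-12 + 3528\right) 0 = 3516 \cdot 0 = 0$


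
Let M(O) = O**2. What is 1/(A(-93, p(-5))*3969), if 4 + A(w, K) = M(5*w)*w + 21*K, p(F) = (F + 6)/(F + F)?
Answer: -10/798123475359 ≈ -1.2529e-11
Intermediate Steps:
p(F) = (6 + F)/(2*F) (p(F) = (6 + F)/((2*F)) = (6 + F)*(1/(2*F)) = (6 + F)/(2*F))
A(w, K) = -4 + 21*K + 25*w**3 (A(w, K) = -4 + ((5*w)**2*w + 21*K) = -4 + ((25*w**2)*w + 21*K) = -4 + (25*w**3 + 21*K) = -4 + (21*K + 25*w**3) = -4 + 21*K + 25*w**3)
1/(A(-93, p(-5))*3969) = 1/((-4 + 21*((1/2)*(6 - 5)/(-5)) + 25*(-93)**3)*3969) = (1/3969)/(-4 + 21*((1/2)*(-1/5)*1) + 25*(-804357)) = (1/3969)/(-4 + 21*(-1/10) - 20108925) = (1/3969)/(-4 - 21/10 - 20108925) = (1/3969)/(-201089311/10) = -10/201089311*1/3969 = -10/798123475359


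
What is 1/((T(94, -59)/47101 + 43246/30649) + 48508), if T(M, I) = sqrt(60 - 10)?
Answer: 50546242850434205792581/2451968469367964844808114297 - 221224259641505*sqrt(2)/4903936938735929689616228594 ≈ 2.0615e-5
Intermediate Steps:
T(M, I) = 5*sqrt(2) (T(M, I) = sqrt(50) = 5*sqrt(2))
1/((T(94, -59)/47101 + 43246/30649) + 48508) = 1/(((5*sqrt(2))/47101 + 43246/30649) + 48508) = 1/(((5*sqrt(2))*(1/47101) + 43246*(1/30649)) + 48508) = 1/((5*sqrt(2)/47101 + 43246/30649) + 48508) = 1/((43246/30649 + 5*sqrt(2)/47101) + 48508) = 1/(1486764938/30649 + 5*sqrt(2)/47101)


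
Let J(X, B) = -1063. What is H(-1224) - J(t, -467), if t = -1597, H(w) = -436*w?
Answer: 534727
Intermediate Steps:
H(-1224) - J(t, -467) = -436*(-1224) - 1*(-1063) = 533664 + 1063 = 534727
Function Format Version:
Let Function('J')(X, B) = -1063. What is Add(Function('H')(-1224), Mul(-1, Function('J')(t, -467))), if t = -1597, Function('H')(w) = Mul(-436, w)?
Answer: 534727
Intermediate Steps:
Add(Function('H')(-1224), Mul(-1, Function('J')(t, -467))) = Add(Mul(-436, -1224), Mul(-1, -1063)) = Add(533664, 1063) = 534727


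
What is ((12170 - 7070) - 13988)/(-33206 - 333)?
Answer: 808/3049 ≈ 0.26501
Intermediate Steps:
((12170 - 7070) - 13988)/(-33206 - 333) = (5100 - 13988)/(-33539) = -8888*(-1/33539) = 808/3049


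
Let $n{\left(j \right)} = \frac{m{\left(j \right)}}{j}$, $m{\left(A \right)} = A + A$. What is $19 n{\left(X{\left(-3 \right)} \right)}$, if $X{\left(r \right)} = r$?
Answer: $38$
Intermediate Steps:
$m{\left(A \right)} = 2 A$
$n{\left(j \right)} = 2$ ($n{\left(j \right)} = \frac{2 j}{j} = 2$)
$19 n{\left(X{\left(-3 \right)} \right)} = 19 \cdot 2 = 38$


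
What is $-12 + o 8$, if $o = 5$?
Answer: $28$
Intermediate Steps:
$-12 + o 8 = -12 + 5 \cdot 8 = -12 + 40 = 28$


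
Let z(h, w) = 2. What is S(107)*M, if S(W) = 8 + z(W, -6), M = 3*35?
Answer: 1050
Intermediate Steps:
M = 105
S(W) = 10 (S(W) = 8 + 2 = 10)
S(107)*M = 10*105 = 1050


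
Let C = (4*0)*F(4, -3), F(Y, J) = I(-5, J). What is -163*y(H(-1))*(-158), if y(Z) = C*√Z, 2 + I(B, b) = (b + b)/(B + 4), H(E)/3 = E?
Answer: 0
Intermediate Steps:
H(E) = 3*E
I(B, b) = -2 + 2*b/(4 + B) (I(B, b) = -2 + (b + b)/(B + 4) = -2 + (2*b)/(4 + B) = -2 + 2*b/(4 + B))
F(Y, J) = -2 - 2*J (F(Y, J) = 2*(-4 + J - 1*(-5))/(4 - 5) = 2*(-4 + J + 5)/(-1) = 2*(-1)*(1 + J) = -2 - 2*J)
C = 0 (C = (4*0)*(-2 - 2*(-3)) = 0*(-2 + 6) = 0*4 = 0)
y(Z) = 0 (y(Z) = 0*√Z = 0)
-163*y(H(-1))*(-158) = -163*0*(-158) = 0*(-158) = 0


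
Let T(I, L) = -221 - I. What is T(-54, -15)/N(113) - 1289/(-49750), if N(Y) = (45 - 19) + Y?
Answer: -8129079/6915250 ≈ -1.1755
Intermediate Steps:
N(Y) = 26 + Y
T(-54, -15)/N(113) - 1289/(-49750) = (-221 - 1*(-54))/(26 + 113) - 1289/(-49750) = (-221 + 54)/139 - 1289*(-1/49750) = -167*1/139 + 1289/49750 = -167/139 + 1289/49750 = -8129079/6915250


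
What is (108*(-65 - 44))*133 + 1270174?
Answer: -295502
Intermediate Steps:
(108*(-65 - 44))*133 + 1270174 = (108*(-109))*133 + 1270174 = -11772*133 + 1270174 = -1565676 + 1270174 = -295502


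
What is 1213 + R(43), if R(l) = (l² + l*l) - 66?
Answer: 4845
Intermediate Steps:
R(l) = -66 + 2*l² (R(l) = (l² + l²) - 66 = 2*l² - 66 = -66 + 2*l²)
1213 + R(43) = 1213 + (-66 + 2*43²) = 1213 + (-66 + 2*1849) = 1213 + (-66 + 3698) = 1213 + 3632 = 4845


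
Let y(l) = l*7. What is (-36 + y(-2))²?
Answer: 2500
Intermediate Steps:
y(l) = 7*l
(-36 + y(-2))² = (-36 + 7*(-2))² = (-36 - 14)² = (-50)² = 2500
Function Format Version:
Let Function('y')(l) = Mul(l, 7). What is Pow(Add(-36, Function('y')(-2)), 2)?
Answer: 2500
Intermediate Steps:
Function('y')(l) = Mul(7, l)
Pow(Add(-36, Function('y')(-2)), 2) = Pow(Add(-36, Mul(7, -2)), 2) = Pow(Add(-36, -14), 2) = Pow(-50, 2) = 2500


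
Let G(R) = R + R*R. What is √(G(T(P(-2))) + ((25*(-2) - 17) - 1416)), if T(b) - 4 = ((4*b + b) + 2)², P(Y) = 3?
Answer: √84659 ≈ 290.96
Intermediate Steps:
T(b) = 4 + (2 + 5*b)² (T(b) = 4 + ((4*b + b) + 2)² = 4 + (5*b + 2)² = 4 + (2 + 5*b)²)
G(R) = R + R²
√(G(T(P(-2))) + ((25*(-2) - 17) - 1416)) = √((4 + (2 + 5*3)²)*(1 + (4 + (2 + 5*3)²)) + ((25*(-2) - 17) - 1416)) = √((4 + (2 + 15)²)*(1 + (4 + (2 + 15)²)) + ((-50 - 17) - 1416)) = √((4 + 17²)*(1 + (4 + 17²)) + (-67 - 1416)) = √((4 + 289)*(1 + (4 + 289)) - 1483) = √(293*(1 + 293) - 1483) = √(293*294 - 1483) = √(86142 - 1483) = √84659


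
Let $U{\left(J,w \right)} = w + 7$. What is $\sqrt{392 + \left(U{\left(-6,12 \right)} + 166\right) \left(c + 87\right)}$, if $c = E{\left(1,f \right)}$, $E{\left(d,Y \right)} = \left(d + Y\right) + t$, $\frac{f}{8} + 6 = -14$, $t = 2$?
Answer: $i \sqrt{12558} \approx 112.06 i$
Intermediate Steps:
$f = -160$ ($f = -48 + 8 \left(-14\right) = -48 - 112 = -160$)
$U{\left(J,w \right)} = 7 + w$
$E{\left(d,Y \right)} = 2 + Y + d$ ($E{\left(d,Y \right)} = \left(d + Y\right) + 2 = \left(Y + d\right) + 2 = 2 + Y + d$)
$c = -157$ ($c = 2 - 160 + 1 = -157$)
$\sqrt{392 + \left(U{\left(-6,12 \right)} + 166\right) \left(c + 87\right)} = \sqrt{392 + \left(\left(7 + 12\right) + 166\right) \left(-157 + 87\right)} = \sqrt{392 + \left(19 + 166\right) \left(-70\right)} = \sqrt{392 + 185 \left(-70\right)} = \sqrt{392 - 12950} = \sqrt{-12558} = i \sqrt{12558}$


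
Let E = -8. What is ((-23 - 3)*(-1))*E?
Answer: -208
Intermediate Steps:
((-23 - 3)*(-1))*E = ((-23 - 3)*(-1))*(-8) = -26*(-1)*(-8) = 26*(-8) = -208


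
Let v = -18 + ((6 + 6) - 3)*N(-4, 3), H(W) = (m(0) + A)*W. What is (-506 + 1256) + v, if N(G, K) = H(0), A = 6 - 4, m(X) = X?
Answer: 732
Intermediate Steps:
A = 2
H(W) = 2*W (H(W) = (0 + 2)*W = 2*W)
N(G, K) = 0 (N(G, K) = 2*0 = 0)
v = -18 (v = -18 + ((6 + 6) - 3)*0 = -18 + (12 - 3)*0 = -18 + 9*0 = -18 + 0 = -18)
(-506 + 1256) + v = (-506 + 1256) - 18 = 750 - 18 = 732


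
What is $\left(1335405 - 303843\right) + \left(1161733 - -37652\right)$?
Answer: $2230947$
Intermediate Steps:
$\left(1335405 - 303843\right) + \left(1161733 - -37652\right) = 1031562 + \left(1161733 + 37652\right) = 1031562 + 1199385 = 2230947$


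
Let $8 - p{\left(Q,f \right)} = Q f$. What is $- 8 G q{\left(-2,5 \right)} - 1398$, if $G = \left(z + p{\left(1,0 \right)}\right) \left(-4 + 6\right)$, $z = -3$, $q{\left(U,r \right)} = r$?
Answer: $-1798$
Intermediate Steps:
$p{\left(Q,f \right)} = 8 - Q f$
$G = 10$ ($G = \left(-3 + \left(8 - 1 \cdot 0\right)\right) \left(-4 + 6\right) = \left(-3 + \left(8 + 0\right)\right) 2 = \left(-3 + 8\right) 2 = 5 \cdot 2 = 10$)
$- 8 G q{\left(-2,5 \right)} - 1398 = \left(-8\right) 10 \cdot 5 - 1398 = \left(-80\right) 5 - 1398 = -400 - 1398 = -1798$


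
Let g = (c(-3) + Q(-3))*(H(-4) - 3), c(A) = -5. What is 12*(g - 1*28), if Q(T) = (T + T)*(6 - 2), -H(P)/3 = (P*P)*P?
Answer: -66108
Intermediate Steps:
H(P) = -3*P³ (H(P) = -3*P*P*P = -3*P²*P = -3*P³)
Q(T) = 8*T (Q(T) = (2*T)*4 = 8*T)
g = -5481 (g = (-5 + 8*(-3))*(-3*(-4)³ - 3) = (-5 - 24)*(-3*(-64) - 3) = -29*(192 - 3) = -29*189 = -5481)
12*(g - 1*28) = 12*(-5481 - 1*28) = 12*(-5481 - 28) = 12*(-5509) = -66108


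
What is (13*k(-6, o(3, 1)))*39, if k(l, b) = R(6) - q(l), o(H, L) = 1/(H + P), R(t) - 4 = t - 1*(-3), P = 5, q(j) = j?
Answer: 9633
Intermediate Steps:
R(t) = 7 + t (R(t) = 4 + (t - 1*(-3)) = 4 + (t + 3) = 4 + (3 + t) = 7 + t)
o(H, L) = 1/(5 + H) (o(H, L) = 1/(H + 5) = 1/(5 + H))
k(l, b) = 13 - l (k(l, b) = (7 + 6) - l = 13 - l)
(13*k(-6, o(3, 1)))*39 = (13*(13 - 1*(-6)))*39 = (13*(13 + 6))*39 = (13*19)*39 = 247*39 = 9633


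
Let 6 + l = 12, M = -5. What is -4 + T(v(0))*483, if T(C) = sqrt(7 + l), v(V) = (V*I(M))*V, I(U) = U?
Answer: -4 + 483*sqrt(13) ≈ 1737.5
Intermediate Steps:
l = 6 (l = -6 + 12 = 6)
v(V) = -5*V**2 (v(V) = (V*(-5))*V = (-5*V)*V = -5*V**2)
T(C) = sqrt(13) (T(C) = sqrt(7 + 6) = sqrt(13))
-4 + T(v(0))*483 = -4 + sqrt(13)*483 = -4 + 483*sqrt(13)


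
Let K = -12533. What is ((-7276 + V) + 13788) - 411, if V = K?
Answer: -6432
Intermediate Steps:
V = -12533
((-7276 + V) + 13788) - 411 = ((-7276 - 12533) + 13788) - 411 = (-19809 + 13788) - 411 = -6021 - 411 = -6432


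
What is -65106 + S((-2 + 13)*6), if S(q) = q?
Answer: -65040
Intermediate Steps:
-65106 + S((-2 + 13)*6) = -65106 + (-2 + 13)*6 = -65106 + 11*6 = -65106 + 66 = -65040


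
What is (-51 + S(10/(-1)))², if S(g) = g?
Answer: 3721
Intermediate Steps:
(-51 + S(10/(-1)))² = (-51 + 10/(-1))² = (-51 + 10*(-1))² = (-51 - 10)² = (-61)² = 3721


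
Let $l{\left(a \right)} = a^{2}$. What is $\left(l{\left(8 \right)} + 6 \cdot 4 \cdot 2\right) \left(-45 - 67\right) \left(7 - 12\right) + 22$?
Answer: $62742$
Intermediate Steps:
$\left(l{\left(8 \right)} + 6 \cdot 4 \cdot 2\right) \left(-45 - 67\right) \left(7 - 12\right) + 22 = \left(8^{2} + 6 \cdot 4 \cdot 2\right) \left(-45 - 67\right) \left(7 - 12\right) + 22 = \left(64 + 24 \cdot 2\right) \left(-112\right) \left(7 - 12\right) + 22 = \left(64 + 48\right) \left(-112\right) \left(-5\right) + 22 = 112 \left(-112\right) \left(-5\right) + 22 = \left(-12544\right) \left(-5\right) + 22 = 62720 + 22 = 62742$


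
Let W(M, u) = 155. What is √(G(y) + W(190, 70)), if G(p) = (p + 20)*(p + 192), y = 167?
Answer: 2*√16822 ≈ 259.40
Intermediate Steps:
G(p) = (20 + p)*(192 + p)
√(G(y) + W(190, 70)) = √((3840 + 167² + 212*167) + 155) = √((3840 + 27889 + 35404) + 155) = √(67133 + 155) = √67288 = 2*√16822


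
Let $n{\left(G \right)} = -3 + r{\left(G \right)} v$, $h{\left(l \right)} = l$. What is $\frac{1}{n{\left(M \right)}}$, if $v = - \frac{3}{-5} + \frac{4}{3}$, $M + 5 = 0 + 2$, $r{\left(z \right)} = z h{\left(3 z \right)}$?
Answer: $\frac{5}{246} \approx 0.020325$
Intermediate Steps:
$r{\left(z \right)} = 3 z^{2}$ ($r{\left(z \right)} = z 3 z = 3 z^{2}$)
$M = -3$ ($M = -5 + \left(0 + 2\right) = -5 + 2 = -3$)
$v = \frac{29}{15}$ ($v = \left(-3\right) \left(- \frac{1}{5}\right) + 4 \cdot \frac{1}{3} = \frac{3}{5} + \frac{4}{3} = \frac{29}{15} \approx 1.9333$)
$n{\left(G \right)} = -3 + \frac{29 G^{2}}{5}$ ($n{\left(G \right)} = -3 + 3 G^{2} \cdot \frac{29}{15} = -3 + \frac{29 G^{2}}{5}$)
$\frac{1}{n{\left(M \right)}} = \frac{1}{-3 + \frac{29 \left(-3\right)^{2}}{5}} = \frac{1}{-3 + \frac{29}{5} \cdot 9} = \frac{1}{-3 + \frac{261}{5}} = \frac{1}{\frac{246}{5}} = \frac{5}{246}$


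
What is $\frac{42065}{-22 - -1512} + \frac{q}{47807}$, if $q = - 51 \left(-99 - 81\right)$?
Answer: $\frac{404935931}{14246486} \approx 28.424$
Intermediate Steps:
$q = 9180$ ($q = \left(-51\right) \left(-180\right) = 9180$)
$\frac{42065}{-22 - -1512} + \frac{q}{47807} = \frac{42065}{-22 - -1512} + \frac{9180}{47807} = \frac{42065}{-22 + 1512} + 9180 \cdot \frac{1}{47807} = \frac{42065}{1490} + \frac{9180}{47807} = 42065 \cdot \frac{1}{1490} + \frac{9180}{47807} = \frac{8413}{298} + \frac{9180}{47807} = \frac{404935931}{14246486}$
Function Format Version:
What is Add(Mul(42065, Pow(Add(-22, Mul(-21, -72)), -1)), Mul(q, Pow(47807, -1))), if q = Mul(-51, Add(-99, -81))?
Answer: Rational(404935931, 14246486) ≈ 28.424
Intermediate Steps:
q = 9180 (q = Mul(-51, -180) = 9180)
Add(Mul(42065, Pow(Add(-22, Mul(-21, -72)), -1)), Mul(q, Pow(47807, -1))) = Add(Mul(42065, Pow(Add(-22, Mul(-21, -72)), -1)), Mul(9180, Pow(47807, -1))) = Add(Mul(42065, Pow(Add(-22, 1512), -1)), Mul(9180, Rational(1, 47807))) = Add(Mul(42065, Pow(1490, -1)), Rational(9180, 47807)) = Add(Mul(42065, Rational(1, 1490)), Rational(9180, 47807)) = Add(Rational(8413, 298), Rational(9180, 47807)) = Rational(404935931, 14246486)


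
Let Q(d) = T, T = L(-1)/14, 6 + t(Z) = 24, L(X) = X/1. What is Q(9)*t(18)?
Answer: -9/7 ≈ -1.2857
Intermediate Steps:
L(X) = X (L(X) = X*1 = X)
t(Z) = 18 (t(Z) = -6 + 24 = 18)
T = -1/14 ≈ -0.071429
Q(d) = -1/14
Q(9)*t(18) = -1/14*18 = -9/7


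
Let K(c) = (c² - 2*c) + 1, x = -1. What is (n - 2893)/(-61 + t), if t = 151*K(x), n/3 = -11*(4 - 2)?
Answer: -2959/543 ≈ -5.4494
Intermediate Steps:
n = -66 (n = 3*(-11*(4 - 2)) = 3*(-11*2) = 3*(-22) = -66)
K(c) = 1 + c² - 2*c
t = 604 (t = 151*(1 + (-1)² - 2*(-1)) = 151*(1 + 1 + 2) = 151*4 = 604)
(n - 2893)/(-61 + t) = (-66 - 2893)/(-61 + 604) = -2959/543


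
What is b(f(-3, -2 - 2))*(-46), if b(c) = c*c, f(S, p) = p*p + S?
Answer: -7774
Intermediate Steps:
f(S, p) = S + p² (f(S, p) = p² + S = S + p²)
b(c) = c²
b(f(-3, -2 - 2))*(-46) = (-3 + (-2 - 2)²)²*(-46) = (-3 + (-4)²)²*(-46) = (-3 + 16)²*(-46) = 13²*(-46) = 169*(-46) = -7774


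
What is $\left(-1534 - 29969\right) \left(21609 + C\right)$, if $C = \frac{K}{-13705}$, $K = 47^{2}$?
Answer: $- \frac{9329586231408}{13705} \approx -6.8074 \cdot 10^{8}$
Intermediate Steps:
$K = 2209$
$C = - \frac{2209}{13705}$ ($C = \frac{2209}{-13705} = 2209 \left(- \frac{1}{13705}\right) = - \frac{2209}{13705} \approx -0.16118$)
$\left(-1534 - 29969\right) \left(21609 + C\right) = \left(-1534 - 29969\right) \left(21609 - \frac{2209}{13705}\right) = \left(-31503\right) \frac{296149136}{13705} = - \frac{9329586231408}{13705}$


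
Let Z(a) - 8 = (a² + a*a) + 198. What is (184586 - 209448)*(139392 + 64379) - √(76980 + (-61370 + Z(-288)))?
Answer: -5066154602 - 2*√45426 ≈ -5.0662e+9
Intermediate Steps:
Z(a) = 206 + 2*a² (Z(a) = 8 + ((a² + a*a) + 198) = 8 + ((a² + a²) + 198) = 8 + (2*a² + 198) = 8 + (198 + 2*a²) = 206 + 2*a²)
(184586 - 209448)*(139392 + 64379) - √(76980 + (-61370 + Z(-288))) = (184586 - 209448)*(139392 + 64379) - √(76980 + (-61370 + (206 + 2*(-288)²))) = -24862*203771 - √(76980 + (-61370 + (206 + 2*82944))) = -5066154602 - √(76980 + (-61370 + (206 + 165888))) = -5066154602 - √(76980 + (-61370 + 166094)) = -5066154602 - √(76980 + 104724) = -5066154602 - √181704 = -5066154602 - 2*√45426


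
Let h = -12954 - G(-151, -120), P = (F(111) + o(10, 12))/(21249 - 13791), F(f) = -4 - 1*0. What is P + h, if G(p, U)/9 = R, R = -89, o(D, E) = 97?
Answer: -30212327/2486 ≈ -12153.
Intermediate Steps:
F(f) = -4 (F(f) = -4 + 0 = -4)
G(p, U) = -801 (G(p, U) = 9*(-89) = -801)
P = 31/2486 (P = (-4 + 97)/(21249 - 13791) = 93/7458 = 93*(1/7458) = 31/2486 ≈ 0.012470)
h = -12153 (h = -12954 - 1*(-801) = -12954 + 801 = -12153)
P + h = 31/2486 - 12153 = -30212327/2486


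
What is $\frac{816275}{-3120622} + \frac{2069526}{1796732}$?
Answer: $\frac{623947618984}{700865175913} \approx 0.89025$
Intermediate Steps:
$\frac{816275}{-3120622} + \frac{2069526}{1796732} = 816275 \left(- \frac{1}{3120622}\right) + 2069526 \cdot \frac{1}{1796732} = - \frac{816275}{3120622} + \frac{1034763}{898366} = \frac{623947618984}{700865175913}$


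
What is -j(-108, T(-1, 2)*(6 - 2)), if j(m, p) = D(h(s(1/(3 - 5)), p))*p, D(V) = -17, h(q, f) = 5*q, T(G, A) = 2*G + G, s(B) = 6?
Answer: -204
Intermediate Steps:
T(G, A) = 3*G
j(m, p) = -17*p
-j(-108, T(-1, 2)*(6 - 2)) = -(-17)*(3*(-1))*(6 - 2) = -(-17)*(-3*4) = -(-17)*(-12) = -1*204 = -204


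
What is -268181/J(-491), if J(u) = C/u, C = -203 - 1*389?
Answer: -131676871/592 ≈ -2.2243e+5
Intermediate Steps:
C = -592 (C = -203 - 389 = -592)
J(u) = -592/u
-268181/J(-491) = -268181/((-592/(-491))) = -268181/((-592*(-1/491))) = -268181/592/491 = -268181*491/592 = -131676871/592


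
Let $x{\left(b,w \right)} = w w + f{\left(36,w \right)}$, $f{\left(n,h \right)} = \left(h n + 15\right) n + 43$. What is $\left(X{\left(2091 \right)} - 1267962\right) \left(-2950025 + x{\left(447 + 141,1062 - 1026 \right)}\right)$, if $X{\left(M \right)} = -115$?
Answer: $3679312734730$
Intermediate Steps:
$f{\left(n,h \right)} = 43 + n \left(15 + h n\right)$ ($f{\left(n,h \right)} = \left(15 + h n\right) n + 43 = n \left(15 + h n\right) + 43 = 43 + n \left(15 + h n\right)$)
$x{\left(b,w \right)} = 583 + w^{2} + 1296 w$ ($x{\left(b,w \right)} = w w + \left(43 + 15 \cdot 36 + w 36^{2}\right) = w^{2} + \left(43 + 540 + w 1296\right) = w^{2} + \left(43 + 540 + 1296 w\right) = w^{2} + \left(583 + 1296 w\right) = 583 + w^{2} + 1296 w$)
$\left(X{\left(2091 \right)} - 1267962\right) \left(-2950025 + x{\left(447 + 141,1062 - 1026 \right)}\right) = \left(-115 - 1267962\right) \left(-2950025 + \left(583 + \left(1062 - 1026\right)^{2} + 1296 \left(1062 - 1026\right)\right)\right) = - 1268077 \left(-2950025 + \left(583 + 36^{2} + 1296 \cdot 36\right)\right) = - 1268077 \left(-2950025 + \left(583 + 1296 + 46656\right)\right) = - 1268077 \left(-2950025 + 48535\right) = \left(-1268077\right) \left(-2901490\right) = 3679312734730$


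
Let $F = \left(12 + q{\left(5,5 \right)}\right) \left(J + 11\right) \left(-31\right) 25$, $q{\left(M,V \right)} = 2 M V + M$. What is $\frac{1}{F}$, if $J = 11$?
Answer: $- \frac{1}{1142350} \approx -8.7539 \cdot 10^{-7}$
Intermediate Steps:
$q{\left(M,V \right)} = M + 2 M V$ ($q{\left(M,V \right)} = 2 M V + M = M + 2 M V$)
$F = -1142350$ ($F = \left(12 + 5 \left(1 + 2 \cdot 5\right)\right) \left(11 + 11\right) \left(-31\right) 25 = \left(12 + 5 \left(1 + 10\right)\right) 22 \left(-31\right) 25 = \left(12 + 5 \cdot 11\right) 22 \left(-31\right) 25 = \left(12 + 55\right) 22 \left(-31\right) 25 = 67 \cdot 22 \left(-31\right) 25 = 1474 \left(-31\right) 25 = \left(-45694\right) 25 = -1142350$)
$\frac{1}{F} = \frac{1}{-1142350} = - \frac{1}{1142350}$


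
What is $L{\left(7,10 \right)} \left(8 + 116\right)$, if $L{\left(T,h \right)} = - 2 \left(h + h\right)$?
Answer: $-4960$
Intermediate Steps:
$L{\left(T,h \right)} = - 4 h$ ($L{\left(T,h \right)} = - 2 \cdot 2 h = - 4 h$)
$L{\left(7,10 \right)} \left(8 + 116\right) = \left(-4\right) 10 \left(8 + 116\right) = \left(-40\right) 124 = -4960$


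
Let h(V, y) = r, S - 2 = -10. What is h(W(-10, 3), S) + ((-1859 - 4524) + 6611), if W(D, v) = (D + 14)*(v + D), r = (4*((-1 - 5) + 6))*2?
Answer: 228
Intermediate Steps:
S = -8 (S = 2 - 10 = -8)
r = 0 (r = (4*(-6 + 6))*2 = (4*0)*2 = 0*2 = 0)
W(D, v) = (14 + D)*(D + v)
h(V, y) = 0
h(W(-10, 3), S) + ((-1859 - 4524) + 6611) = 0 + ((-1859 - 4524) + 6611) = 0 + (-6383 + 6611) = 0 + 228 = 228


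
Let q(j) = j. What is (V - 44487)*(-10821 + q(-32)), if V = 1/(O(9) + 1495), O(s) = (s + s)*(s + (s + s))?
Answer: 956461280338/1981 ≈ 4.8282e+8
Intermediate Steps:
O(s) = 6*s² (O(s) = (2*s)*(s + 2*s) = (2*s)*(3*s) = 6*s²)
V = 1/1981 (V = 1/(6*9² + 1495) = 1/(6*81 + 1495) = 1/(486 + 1495) = 1/1981 ≈ 0.00050480)
(V - 44487)*(-10821 + q(-32)) = (1/1981 - 44487)*(-10821 - 32) = -88128746/1981*(-10853) = 956461280338/1981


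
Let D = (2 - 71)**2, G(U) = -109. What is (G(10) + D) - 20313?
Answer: -15661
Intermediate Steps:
D = 4761 (D = (-69)**2 = 4761)
(G(10) + D) - 20313 = (-109 + 4761) - 20313 = 4652 - 20313 = -15661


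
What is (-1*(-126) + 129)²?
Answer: 65025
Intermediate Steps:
(-1*(-126) + 129)² = (126 + 129)² = 255² = 65025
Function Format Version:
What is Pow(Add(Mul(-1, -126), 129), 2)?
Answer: 65025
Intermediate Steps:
Pow(Add(Mul(-1, -126), 129), 2) = Pow(Add(126, 129), 2) = Pow(255, 2) = 65025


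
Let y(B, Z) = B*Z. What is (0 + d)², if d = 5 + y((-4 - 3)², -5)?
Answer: 57600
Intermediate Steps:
d = -240 (d = 5 + (-4 - 3)²*(-5) = 5 + (-7)²*(-5) = 5 + 49*(-5) = 5 - 245 = -240)
(0 + d)² = (0 - 240)² = (-240)² = 57600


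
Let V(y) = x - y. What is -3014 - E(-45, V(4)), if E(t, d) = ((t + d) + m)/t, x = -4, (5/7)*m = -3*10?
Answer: -27145/9 ≈ -3016.1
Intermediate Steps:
m = -42 (m = 7*(-3*10)/5 = (7/5)*(-30) = -42)
V(y) = -4 - y
E(t, d) = (-42 + d + t)/t (E(t, d) = ((t + d) - 42)/t = ((d + t) - 42)/t = (-42 + d + t)/t)
-3014 - E(-45, V(4)) = -3014 - (-42 + (-4 - 1*4) - 45)/(-45) = -3014 - (-1)*(-42 + (-4 - 4) - 45)/45 = -3014 - (-1)*(-42 - 8 - 45)/45 = -3014 - (-1)*(-95)/45 = -3014 - 1*19/9 = -3014 - 19/9 = -27145/9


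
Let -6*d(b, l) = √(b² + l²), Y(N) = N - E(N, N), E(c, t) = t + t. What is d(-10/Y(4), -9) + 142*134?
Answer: 19028 - √349/12 ≈ 19026.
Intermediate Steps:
E(c, t) = 2*t
Y(N) = -N (Y(N) = N - 2*N = -N)
d(b, l) = -√(b² + l²)/6
d(-10/Y(4), -9) + 142*134 = -√((-10/((-1*4)))² + (-9)²)/6 + 142*134 = -√((-10/(-4))² + 81)/6 + 19028 = -√((-10*(-¼))² + 81)/6 + 19028 = -√((5/2)² + 81)/6 + 19028 = -√(25/4 + 81)/6 + 19028 = -√349/12 + 19028 = 19028 - √349/12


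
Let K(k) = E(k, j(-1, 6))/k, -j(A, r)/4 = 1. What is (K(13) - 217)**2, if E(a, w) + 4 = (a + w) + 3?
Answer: 7912969/169 ≈ 46822.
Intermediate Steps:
j(A, r) = -4 (j(A, r) = -4*1 = -4)
E(a, w) = -1 + a + w (E(a, w) = -4 + ((a + w) + 3) = -4 + (3 + a + w) = -1 + a + w)
K(k) = (-5 + k)/k (K(k) = (-1 + k - 4)/k = (-5 + k)/k)
(K(13) - 217)**2 = ((-5 + 13)/13 - 217)**2 = ((1/13)*8 - 217)**2 = (8/13 - 217)**2 = (-2813/13)**2 = 7912969/169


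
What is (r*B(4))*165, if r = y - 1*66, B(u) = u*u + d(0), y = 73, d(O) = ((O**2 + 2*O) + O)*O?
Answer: 18480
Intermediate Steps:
d(O) = O*(O**2 + 3*O) (d(O) = (O**2 + 3*O)*O = O*(O**2 + 3*O))
B(u) = u**2 (B(u) = u*u + 0**2*(3 + 0) = u**2 + 0*3 = u**2 + 0 = u**2)
r = 7 (r = 73 - 1*66 = 73 - 66 = 7)
(r*B(4))*165 = (7*4**2)*165 = (7*16)*165 = 112*165 = 18480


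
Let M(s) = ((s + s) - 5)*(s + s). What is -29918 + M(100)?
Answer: 9082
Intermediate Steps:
M(s) = 2*s*(-5 + 2*s) (M(s) = (2*s - 5)*(2*s) = (-5 + 2*s)*(2*s) = 2*s*(-5 + 2*s))
-29918 + M(100) = -29918 + 2*100*(-5 + 2*100) = -29918 + 2*100*(-5 + 200) = -29918 + 2*100*195 = -29918 + 39000 = 9082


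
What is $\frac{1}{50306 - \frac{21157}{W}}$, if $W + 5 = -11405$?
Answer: $\frac{11410}{574012617} \approx 1.9878 \cdot 10^{-5}$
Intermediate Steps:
$W = -11410$ ($W = -5 - 11405 = -11410$)
$\frac{1}{50306 - \frac{21157}{W}} = \frac{1}{50306 - \frac{21157}{-11410}} = \frac{1}{50306 - - \frac{21157}{11410}} = \frac{1}{50306 + \frac{21157}{11410}} = \frac{1}{\frac{574012617}{11410}} = \frac{11410}{574012617}$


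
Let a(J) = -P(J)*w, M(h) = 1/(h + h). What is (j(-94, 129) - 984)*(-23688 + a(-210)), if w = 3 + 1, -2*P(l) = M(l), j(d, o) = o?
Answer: 283545417/14 ≈ 2.0253e+7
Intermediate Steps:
M(h) = 1/(2*h)
P(l) = -1/(4*l)
w = 4
a(J) = 1/J (a(J) = -(-1/(4*J))*4 = -(-1)/J = 1/J)
(j(-94, 129) - 984)*(-23688 + a(-210)) = (129 - 984)*(-23688 + 1/(-210)) = -855*(-23688 - 1/210) = -855*(-4974481/210) = 283545417/14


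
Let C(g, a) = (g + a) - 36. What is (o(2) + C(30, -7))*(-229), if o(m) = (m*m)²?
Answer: -687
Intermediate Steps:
C(g, a) = -36 + a + g (C(g, a) = (a + g) - 36 = -36 + a + g)
o(m) = m⁴ (o(m) = (m²)² = m⁴)
(o(2) + C(30, -7))*(-229) = (2⁴ + (-36 - 7 + 30))*(-229) = (16 - 13)*(-229) = 3*(-229) = -687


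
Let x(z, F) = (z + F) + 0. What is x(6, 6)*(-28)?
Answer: -336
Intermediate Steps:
x(z, F) = F + z (x(z, F) = (F + z) + 0 = F + z)
x(6, 6)*(-28) = (6 + 6)*(-28) = 12*(-28) = -336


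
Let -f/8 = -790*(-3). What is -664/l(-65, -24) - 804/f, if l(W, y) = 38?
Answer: -523287/30020 ≈ -17.431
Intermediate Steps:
f = -18960 (f = -(-6320)*(-3) = -8*2370 = -18960)
-664/l(-65, -24) - 804/f = -664/38 - 804/(-18960) = -664*1/38 - 804*(-1/18960) = -332/19 + 67/1580 = -523287/30020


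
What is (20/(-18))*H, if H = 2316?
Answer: -7720/3 ≈ -2573.3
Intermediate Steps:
(20/(-18))*H = (20/(-18))*2316 = (20*(-1/18))*2316 = -10/9*2316 = -7720/3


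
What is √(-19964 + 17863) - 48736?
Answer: -48736 + I*√2101 ≈ -48736.0 + 45.837*I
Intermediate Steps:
√(-19964 + 17863) - 48736 = √(-2101) - 48736 = I*√2101 - 48736 = -48736 + I*√2101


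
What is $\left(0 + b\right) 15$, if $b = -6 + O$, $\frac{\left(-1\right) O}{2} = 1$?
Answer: $-120$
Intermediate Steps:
$O = -2$ ($O = \left(-2\right) 1 = -2$)
$b = -8$ ($b = -6 - 2 = -8$)
$\left(0 + b\right) 15 = \left(0 - 8\right) 15 = \left(-8\right) 15 = -120$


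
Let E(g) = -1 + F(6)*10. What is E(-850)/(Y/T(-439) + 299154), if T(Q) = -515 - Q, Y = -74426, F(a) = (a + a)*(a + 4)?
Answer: 45562/11405065 ≈ 0.0039949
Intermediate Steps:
F(a) = 2*a*(4 + a) (F(a) = (2*a)*(4 + a) = 2*a*(4 + a))
E(g) = 1199 (E(g) = -1 + (2*6*(4 + 6))*10 = -1 + (2*6*10)*10 = -1 + 120*10 = -1 + 1200 = 1199)
E(-850)/(Y/T(-439) + 299154) = 1199/(-74426/(-515 - 1*(-439)) + 299154) = 1199/(-74426/(-515 + 439) + 299154) = 1199/(-74426/(-76) + 299154) = 1199/(-74426*(-1/76) + 299154) = 1199/(37213/38 + 299154) = 1199/(11405065/38) = 1199*(38/11405065) = 45562/11405065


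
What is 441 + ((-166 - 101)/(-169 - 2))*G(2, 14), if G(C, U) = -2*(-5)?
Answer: 26027/57 ≈ 456.61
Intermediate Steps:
G(C, U) = 10
441 + ((-166 - 101)/(-169 - 2))*G(2, 14) = 441 + ((-166 - 101)/(-169 - 2))*10 = 441 - 267/(-171)*10 = 441 - 267*(-1/171)*10 = 441 + (89/57)*10 = 441 + 890/57 = 26027/57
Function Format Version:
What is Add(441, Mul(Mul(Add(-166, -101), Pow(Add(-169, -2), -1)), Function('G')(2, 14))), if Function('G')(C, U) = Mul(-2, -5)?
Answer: Rational(26027, 57) ≈ 456.61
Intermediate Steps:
Function('G')(C, U) = 10
Add(441, Mul(Mul(Add(-166, -101), Pow(Add(-169, -2), -1)), Function('G')(2, 14))) = Add(441, Mul(Mul(Add(-166, -101), Pow(Add(-169, -2), -1)), 10)) = Add(441, Mul(Mul(-267, Pow(-171, -1)), 10)) = Add(441, Mul(Mul(-267, Rational(-1, 171)), 10)) = Add(441, Mul(Rational(89, 57), 10)) = Add(441, Rational(890, 57)) = Rational(26027, 57)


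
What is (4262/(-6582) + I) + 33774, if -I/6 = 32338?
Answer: -527398045/3291 ≈ -1.6025e+5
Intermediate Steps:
I = -194028 (I = -6*32338 = -194028)
(4262/(-6582) + I) + 33774 = (4262/(-6582) - 194028) + 33774 = (4262*(-1/6582) - 194028) + 33774 = (-2131/3291 - 194028) + 33774 = -638548279/3291 + 33774 = -527398045/3291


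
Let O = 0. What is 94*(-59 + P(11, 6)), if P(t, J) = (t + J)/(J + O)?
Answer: -15839/3 ≈ -5279.7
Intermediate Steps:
P(t, J) = (J + t)/J (P(t, J) = (t + J)/(J + 0) = (J + t)/J)
94*(-59 + P(11, 6)) = 94*(-59 + (6 + 11)/6) = 94*(-59 + (⅙)*17) = 94*(-59 + 17/6) = 94*(-337/6) = -15839/3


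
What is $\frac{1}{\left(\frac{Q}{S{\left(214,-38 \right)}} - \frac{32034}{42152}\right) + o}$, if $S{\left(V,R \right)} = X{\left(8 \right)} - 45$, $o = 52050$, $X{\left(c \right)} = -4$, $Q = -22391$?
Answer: $\frac{1032724}{54224412083} \approx 1.9045 \cdot 10^{-5}$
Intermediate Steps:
$S{\left(V,R \right)} = -49$ ($S{\left(V,R \right)} = -4 - 45 = -49$)
$\frac{1}{\left(\frac{Q}{S{\left(214,-38 \right)}} - \frac{32034}{42152}\right) + o} = \frac{1}{\left(- \frac{22391}{-49} - \frac{32034}{42152}\right) + 52050} = \frac{1}{\left(\left(-22391\right) \left(- \frac{1}{49}\right) - \frac{16017}{21076}\right) + 52050} = \frac{1}{\left(\frac{22391}{49} - \frac{16017}{21076}\right) + 52050} = \frac{1}{\frac{471127883}{1032724} + 52050} = \frac{1}{\frac{54224412083}{1032724}} = \frac{1032724}{54224412083}$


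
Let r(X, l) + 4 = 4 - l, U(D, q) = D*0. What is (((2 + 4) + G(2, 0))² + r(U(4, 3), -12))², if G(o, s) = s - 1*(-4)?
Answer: 12544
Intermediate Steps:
U(D, q) = 0
r(X, l) = -l (r(X, l) = -4 + (4 - l) = -l)
G(o, s) = 4 + s (G(o, s) = s + 4 = 4 + s)
(((2 + 4) + G(2, 0))² + r(U(4, 3), -12))² = (((2 + 4) + (4 + 0))² - 1*(-12))² = ((6 + 4)² + 12)² = (10² + 12)² = (100 + 12)² = 112² = 12544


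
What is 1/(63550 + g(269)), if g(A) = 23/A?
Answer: 269/17094973 ≈ 1.5736e-5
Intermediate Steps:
1/(63550 + g(269)) = 1/(63550 + 23/269) = 1/(17094973/269) = 269/17094973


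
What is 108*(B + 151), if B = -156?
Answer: -540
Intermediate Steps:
108*(B + 151) = 108*(-156 + 151) = 108*(-5) = -540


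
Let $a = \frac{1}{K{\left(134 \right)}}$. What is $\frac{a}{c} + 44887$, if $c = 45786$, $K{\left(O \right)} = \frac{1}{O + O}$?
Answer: $\frac{1027598225}{22893} \approx 44887.0$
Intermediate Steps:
$K{\left(O \right)} = \frac{1}{2 O}$
$a = 268$ ($a = \frac{1}{\frac{1}{2} \cdot \frac{1}{134}} = \frac{1}{\frac{1}{268}} = 268$)
$\frac{a}{c} + 44887 = \frac{268}{45786} + 44887 = 268 \cdot \frac{1}{45786} + 44887 = \frac{134}{22893} + 44887 = \frac{1027598225}{22893}$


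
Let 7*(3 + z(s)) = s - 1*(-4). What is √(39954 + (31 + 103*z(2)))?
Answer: 5*√77938/7 ≈ 199.41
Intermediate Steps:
z(s) = -17/7 + s/7 (z(s) = -3 + (s - 1*(-4))/7 = -3 + (s + 4)/7 = -3 + (4 + s)/7 = -3 + (4/7 + s/7) = -17/7 + s/7)
√(39954 + (31 + 103*z(2))) = √(39954 + (31 + 103*(-17/7 + (⅐)*2))) = √(39954 + (31 + 103*(-17/7 + 2/7))) = √(39954 + (31 + 103*(-15/7))) = √(39954 + (31 - 1545/7)) = √(39954 - 1328/7) = √(278350/7) = 5*√77938/7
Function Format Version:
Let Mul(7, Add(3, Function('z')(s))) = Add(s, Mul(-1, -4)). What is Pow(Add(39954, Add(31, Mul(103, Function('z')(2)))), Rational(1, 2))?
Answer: Mul(Rational(5, 7), Pow(77938, Rational(1, 2))) ≈ 199.41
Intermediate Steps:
Function('z')(s) = Add(Rational(-17, 7), Mul(Rational(1, 7), s)) (Function('z')(s) = Add(-3, Mul(Rational(1, 7), Add(s, Mul(-1, -4)))) = Add(-3, Mul(Rational(1, 7), Add(s, 4))) = Add(-3, Mul(Rational(1, 7), Add(4, s))) = Add(-3, Add(Rational(4, 7), Mul(Rational(1, 7), s))) = Add(Rational(-17, 7), Mul(Rational(1, 7), s)))
Pow(Add(39954, Add(31, Mul(103, Function('z')(2)))), Rational(1, 2)) = Pow(Add(39954, Add(31, Mul(103, Add(Rational(-17, 7), Mul(Rational(1, 7), 2))))), Rational(1, 2)) = Pow(Add(39954, Add(31, Mul(103, Add(Rational(-17, 7), Rational(2, 7))))), Rational(1, 2)) = Pow(Add(39954, Add(31, Mul(103, Rational(-15, 7)))), Rational(1, 2)) = Pow(Add(39954, Add(31, Rational(-1545, 7))), Rational(1, 2)) = Pow(Add(39954, Rational(-1328, 7)), Rational(1, 2)) = Pow(Rational(278350, 7), Rational(1, 2)) = Mul(Rational(5, 7), Pow(77938, Rational(1, 2)))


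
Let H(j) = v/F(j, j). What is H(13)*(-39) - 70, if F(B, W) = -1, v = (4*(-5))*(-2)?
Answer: 1490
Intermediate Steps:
v = 40 (v = -20*(-2) = 40)
H(j) = -40 (H(j) = 40/(-1) = 40*(-1) = -40)
H(13)*(-39) - 70 = -40*(-39) - 70 = 1560 - 70 = 1490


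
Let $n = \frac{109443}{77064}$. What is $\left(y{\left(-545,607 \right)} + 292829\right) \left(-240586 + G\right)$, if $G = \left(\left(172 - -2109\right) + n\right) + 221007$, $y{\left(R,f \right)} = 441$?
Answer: $- \frac{65152063012805}{12844} \approx -5.0726 \cdot 10^{9}$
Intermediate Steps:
$n = \frac{36481}{25688}$ ($n = 109443 \cdot \frac{1}{77064} = \frac{36481}{25688} \approx 1.4202$)
$G = \frac{5735858625}{25688}$ ($G = \left(\left(172 - -2109\right) + \frac{36481}{25688}\right) + 221007 = \left(\left(172 + 2109\right) + \frac{36481}{25688}\right) + 221007 = \left(2281 + \frac{36481}{25688}\right) + 221007 = \frac{58630809}{25688} + 221007 = \frac{5735858625}{25688} \approx 2.2329 \cdot 10^{5}$)
$\left(y{\left(-545,607 \right)} + 292829\right) \left(-240586 + G\right) = \left(441 + 292829\right) \left(-240586 + \frac{5735858625}{25688}\right) = 293270 \left(- \frac{444314543}{25688}\right) = - \frac{65152063012805}{12844}$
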